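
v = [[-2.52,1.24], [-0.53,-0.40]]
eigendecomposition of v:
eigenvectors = [[-0.96,-0.58], [-0.29,-0.81]]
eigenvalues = [-2.14, -0.78]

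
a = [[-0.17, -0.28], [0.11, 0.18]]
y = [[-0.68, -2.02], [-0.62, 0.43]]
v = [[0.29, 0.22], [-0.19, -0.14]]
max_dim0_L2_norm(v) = 0.35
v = a @ y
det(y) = -1.54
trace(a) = 0.01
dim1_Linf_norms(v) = [0.29, 0.19]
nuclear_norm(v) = 0.44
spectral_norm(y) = 2.14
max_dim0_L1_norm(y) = 2.45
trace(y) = -0.25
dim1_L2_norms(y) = [2.13, 0.75]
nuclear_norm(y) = 2.86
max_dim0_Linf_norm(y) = 2.02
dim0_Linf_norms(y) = [0.68, 2.02]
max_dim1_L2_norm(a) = 0.33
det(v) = 0.00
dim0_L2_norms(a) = [0.2, 0.33]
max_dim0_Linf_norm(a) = 0.28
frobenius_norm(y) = 2.26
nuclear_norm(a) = 0.39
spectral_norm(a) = 0.39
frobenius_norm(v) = 0.43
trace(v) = 0.15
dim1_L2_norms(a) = [0.33, 0.21]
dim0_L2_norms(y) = [0.92, 2.07]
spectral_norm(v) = 0.43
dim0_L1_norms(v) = [0.48, 0.36]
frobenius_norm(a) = 0.39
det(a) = 0.00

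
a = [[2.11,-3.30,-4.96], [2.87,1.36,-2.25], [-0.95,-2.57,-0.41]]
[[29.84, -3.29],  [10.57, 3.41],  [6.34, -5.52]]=a @ [[3.6,-3.16], [-3.45,3.83], [-2.19,-3.23]]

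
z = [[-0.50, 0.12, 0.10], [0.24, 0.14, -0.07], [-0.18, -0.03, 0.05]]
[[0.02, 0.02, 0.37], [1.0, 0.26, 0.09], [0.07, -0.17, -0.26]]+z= [[-0.48, 0.14, 0.47],[1.24, 0.40, 0.02],[-0.11, -0.20, -0.21]]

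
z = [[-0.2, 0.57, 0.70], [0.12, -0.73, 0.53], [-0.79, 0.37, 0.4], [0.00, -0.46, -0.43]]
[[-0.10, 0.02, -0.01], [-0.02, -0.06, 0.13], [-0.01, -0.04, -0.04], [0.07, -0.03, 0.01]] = z @ [[-0.07,0.08,0.05], [-0.06,0.08,-0.11], [-0.11,-0.02,0.09]]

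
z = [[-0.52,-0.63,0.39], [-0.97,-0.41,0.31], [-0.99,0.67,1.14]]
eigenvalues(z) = [-1.22, 0.93, 0.5]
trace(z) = 0.21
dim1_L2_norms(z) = [0.91, 1.1, 1.65]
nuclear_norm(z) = 3.23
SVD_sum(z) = [[-0.46, 0.05, 0.38], [-0.69, 0.07, 0.58], [-1.18, 0.12, 0.98]] + [[-0.18, -0.61, -0.14], [-0.16, -0.55, -0.13], [0.17, 0.56, 0.13]] + [[0.12, -0.07, 0.15], [-0.11, 0.07, -0.14], [0.02, -0.01, 0.02]]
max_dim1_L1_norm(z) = 2.8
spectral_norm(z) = 1.88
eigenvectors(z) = [[0.65, -0.24, 0.45], [0.76, -0.05, -0.18], [0.06, -0.97, 0.88]]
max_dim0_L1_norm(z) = 2.48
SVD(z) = [[-0.32, -0.61, -0.72],  [-0.48, -0.55, 0.68],  [-0.82, 0.56, -0.12]] @ diag([1.883927982603118, 1.0602764383283707, 0.28236364973319383]) @ [[0.76,-0.08,-0.64], [0.28,0.93,0.22], [-0.58,0.35,-0.74]]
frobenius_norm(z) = 2.18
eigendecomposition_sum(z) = [[-0.56,-0.58,0.17], [-0.65,-0.67,0.2], [-0.05,-0.05,0.01]] + [[-0.48, 0.39, 0.33], [-0.11, 0.09, 0.07], [-1.96, 1.58, 1.33]] + [[0.52, -0.44, -0.10],  [-0.21, 0.18, 0.04],  [1.02, -0.86, -0.20]]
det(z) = -0.56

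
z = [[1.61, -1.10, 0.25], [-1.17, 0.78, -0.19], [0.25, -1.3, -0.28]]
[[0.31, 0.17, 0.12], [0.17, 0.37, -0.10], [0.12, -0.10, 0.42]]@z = [[0.33, -0.36, 0.01], [-0.18, 0.23, 0.00], [0.42, -0.76, -0.07]]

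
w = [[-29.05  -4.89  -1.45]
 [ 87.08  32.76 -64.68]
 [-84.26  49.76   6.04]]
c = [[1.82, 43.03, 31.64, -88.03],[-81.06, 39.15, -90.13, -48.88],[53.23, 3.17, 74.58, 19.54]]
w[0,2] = -1.45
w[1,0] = 87.08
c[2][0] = 53.23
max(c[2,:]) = 74.58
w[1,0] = 87.08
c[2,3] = 19.54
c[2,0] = 53.23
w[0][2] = -1.45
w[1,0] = 87.08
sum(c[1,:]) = -180.92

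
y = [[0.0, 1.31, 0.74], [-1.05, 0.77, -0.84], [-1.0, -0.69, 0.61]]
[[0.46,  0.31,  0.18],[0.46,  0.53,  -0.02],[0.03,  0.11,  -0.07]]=y@[[-0.23, -0.3, 0.04], [0.33, 0.25, 0.10], [0.04, -0.03, 0.07]]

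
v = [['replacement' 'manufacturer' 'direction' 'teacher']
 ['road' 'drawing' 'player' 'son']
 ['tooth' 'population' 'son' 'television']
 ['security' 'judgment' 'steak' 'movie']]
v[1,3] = 'son'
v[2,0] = 'tooth'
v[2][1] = 'population'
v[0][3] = 'teacher'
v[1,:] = ['road', 'drawing', 'player', 'son']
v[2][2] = 'son'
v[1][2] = 'player'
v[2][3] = 'television'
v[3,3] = 'movie'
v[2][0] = 'tooth'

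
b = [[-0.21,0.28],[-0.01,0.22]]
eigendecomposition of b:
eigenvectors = [[-1.00, -0.55], [-0.02, -0.83]]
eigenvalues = [-0.2, 0.21]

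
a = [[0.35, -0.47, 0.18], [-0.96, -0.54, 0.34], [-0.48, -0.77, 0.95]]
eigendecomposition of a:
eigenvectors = [[0.29,0.42,0.49], [0.83,-0.54,-0.13], [0.48,-0.73,0.86]]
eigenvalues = [-0.68, 0.65, 0.8]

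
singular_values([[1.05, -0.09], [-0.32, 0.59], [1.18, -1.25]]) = [2.01, 0.68]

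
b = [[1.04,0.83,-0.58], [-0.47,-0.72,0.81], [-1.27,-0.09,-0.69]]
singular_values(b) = [1.95, 1.35, 0.01]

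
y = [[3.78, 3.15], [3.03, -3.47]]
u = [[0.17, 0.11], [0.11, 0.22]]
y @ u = [[0.99, 1.11], [0.13, -0.43]]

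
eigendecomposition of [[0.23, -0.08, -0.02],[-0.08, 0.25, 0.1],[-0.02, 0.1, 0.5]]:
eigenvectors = [[-0.68, -0.72, -0.15], [-0.71, 0.6, 0.36], [0.17, -0.35, 0.92]]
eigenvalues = [0.15, 0.29, 0.54]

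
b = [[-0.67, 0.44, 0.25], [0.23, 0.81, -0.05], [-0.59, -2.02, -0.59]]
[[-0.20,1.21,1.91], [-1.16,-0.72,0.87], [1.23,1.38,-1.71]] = b@[[0.27, -1.8, -2.02], [-1.36, -0.34, 1.61], [2.31, 0.62, -0.59]]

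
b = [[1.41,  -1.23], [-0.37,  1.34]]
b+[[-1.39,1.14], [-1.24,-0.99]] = [[0.02, -0.09],[-1.61, 0.35]]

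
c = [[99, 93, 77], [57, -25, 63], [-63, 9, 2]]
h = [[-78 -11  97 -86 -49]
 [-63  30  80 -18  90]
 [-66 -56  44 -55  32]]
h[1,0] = -63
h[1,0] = -63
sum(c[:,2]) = 142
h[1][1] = 30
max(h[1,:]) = 90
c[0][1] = 93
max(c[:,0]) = 99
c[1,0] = 57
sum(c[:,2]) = 142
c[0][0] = 99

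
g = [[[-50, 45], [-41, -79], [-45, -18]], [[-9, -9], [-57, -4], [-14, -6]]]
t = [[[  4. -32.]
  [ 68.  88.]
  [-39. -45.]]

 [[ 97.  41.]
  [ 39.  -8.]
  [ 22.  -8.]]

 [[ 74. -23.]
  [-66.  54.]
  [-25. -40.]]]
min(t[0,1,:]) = 68.0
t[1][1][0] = 39.0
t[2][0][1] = -23.0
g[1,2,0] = -14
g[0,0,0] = -50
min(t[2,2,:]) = -40.0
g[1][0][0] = -9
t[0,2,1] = -45.0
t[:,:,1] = [[-32.0, 88.0, -45.0], [41.0, -8.0, -8.0], [-23.0, 54.0, -40.0]]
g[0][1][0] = -41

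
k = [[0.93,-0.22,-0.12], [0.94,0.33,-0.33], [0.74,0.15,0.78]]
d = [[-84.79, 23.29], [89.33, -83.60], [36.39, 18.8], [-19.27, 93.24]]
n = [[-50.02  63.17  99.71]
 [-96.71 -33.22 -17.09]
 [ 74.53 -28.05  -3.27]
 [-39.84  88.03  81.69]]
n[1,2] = -17.09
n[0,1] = 63.17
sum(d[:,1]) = 51.730000000000004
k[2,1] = 0.148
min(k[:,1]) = -0.221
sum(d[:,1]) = 51.730000000000004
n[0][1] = 63.17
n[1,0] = -96.71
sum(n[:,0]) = -112.03999999999999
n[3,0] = -39.84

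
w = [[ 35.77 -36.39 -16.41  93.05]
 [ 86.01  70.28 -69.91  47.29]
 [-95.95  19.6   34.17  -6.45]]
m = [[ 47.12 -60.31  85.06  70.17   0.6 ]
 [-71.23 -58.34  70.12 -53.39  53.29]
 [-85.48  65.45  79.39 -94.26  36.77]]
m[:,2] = [85.06, 70.12, 79.39]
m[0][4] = 0.6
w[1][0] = 86.01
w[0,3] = 93.05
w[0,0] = 35.77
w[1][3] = 47.29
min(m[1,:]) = -71.23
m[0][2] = 85.06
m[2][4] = 36.77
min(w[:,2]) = -69.91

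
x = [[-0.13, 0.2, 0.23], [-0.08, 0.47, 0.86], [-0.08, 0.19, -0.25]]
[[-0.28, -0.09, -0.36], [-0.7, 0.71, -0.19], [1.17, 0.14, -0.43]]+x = [[-0.41,0.11,-0.13],  [-0.78,1.18,0.67],  [1.09,0.33,-0.68]]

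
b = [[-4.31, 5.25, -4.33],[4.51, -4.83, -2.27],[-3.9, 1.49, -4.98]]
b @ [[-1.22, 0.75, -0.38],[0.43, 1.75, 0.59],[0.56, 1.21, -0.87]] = [[5.09, 0.72, 8.50],[-8.85, -7.82, -2.59],[2.61, -6.34, 6.69]]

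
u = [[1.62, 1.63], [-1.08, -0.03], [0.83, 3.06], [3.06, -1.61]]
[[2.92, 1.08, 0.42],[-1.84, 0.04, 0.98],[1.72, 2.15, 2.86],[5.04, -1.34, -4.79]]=u@[[1.7,-0.06,-0.94], [0.1,0.72,1.19]]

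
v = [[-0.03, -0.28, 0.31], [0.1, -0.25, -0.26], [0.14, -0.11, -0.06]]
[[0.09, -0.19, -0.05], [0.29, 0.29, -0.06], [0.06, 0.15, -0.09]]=v@ [[-0.38,0.62,-0.56], [-0.81,-0.18,0.13], [-0.47,-0.72,-0.11]]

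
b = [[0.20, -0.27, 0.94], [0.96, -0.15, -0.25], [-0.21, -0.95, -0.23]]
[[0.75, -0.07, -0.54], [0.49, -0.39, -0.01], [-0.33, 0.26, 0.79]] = b @ [[0.69, -0.44, -0.28], [0.04, -0.17, -0.6], [0.66, -0.03, -0.69]]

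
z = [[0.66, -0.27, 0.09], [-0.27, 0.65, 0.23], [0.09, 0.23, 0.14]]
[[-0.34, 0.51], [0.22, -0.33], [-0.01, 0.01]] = z@[[-0.36, 0.62],[0.28, -0.32],[-0.27, 0.2]]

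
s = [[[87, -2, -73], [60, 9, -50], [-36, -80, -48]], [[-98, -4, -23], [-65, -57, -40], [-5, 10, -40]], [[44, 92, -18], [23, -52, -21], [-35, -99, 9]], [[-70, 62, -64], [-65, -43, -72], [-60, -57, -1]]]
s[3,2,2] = -1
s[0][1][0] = 60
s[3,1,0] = -65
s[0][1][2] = -50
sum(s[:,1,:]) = -373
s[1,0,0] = -98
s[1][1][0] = -65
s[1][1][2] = -40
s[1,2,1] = 10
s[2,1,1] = -52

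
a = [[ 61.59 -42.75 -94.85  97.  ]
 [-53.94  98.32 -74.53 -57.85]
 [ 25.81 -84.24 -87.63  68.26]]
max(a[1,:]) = 98.32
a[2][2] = -87.63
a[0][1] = -42.75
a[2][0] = 25.81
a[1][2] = -74.53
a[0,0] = 61.59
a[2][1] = -84.24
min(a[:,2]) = -94.85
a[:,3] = [97.0, -57.85, 68.26]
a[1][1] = 98.32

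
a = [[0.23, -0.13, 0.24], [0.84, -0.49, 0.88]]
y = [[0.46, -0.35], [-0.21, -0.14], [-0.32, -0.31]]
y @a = [[-0.19,0.11,-0.2], [-0.17,0.1,-0.17], [-0.33,0.19,-0.35]]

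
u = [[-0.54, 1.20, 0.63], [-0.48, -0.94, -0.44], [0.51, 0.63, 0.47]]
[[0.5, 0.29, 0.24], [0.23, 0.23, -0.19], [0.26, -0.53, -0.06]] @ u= [[-0.29, 0.48, 0.30], [-0.33, -0.06, -0.05], [0.08, 0.77, 0.37]]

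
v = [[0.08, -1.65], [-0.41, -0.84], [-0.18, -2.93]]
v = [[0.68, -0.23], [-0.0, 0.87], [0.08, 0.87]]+[[-0.6,  -1.42], [-0.41,  -1.71], [-0.26,  -3.80]]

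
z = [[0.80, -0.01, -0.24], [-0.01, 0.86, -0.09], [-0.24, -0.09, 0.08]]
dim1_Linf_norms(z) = [0.8, 0.86, 0.24]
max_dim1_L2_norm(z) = 0.86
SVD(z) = [[-0.69, 0.66, 0.29], [-0.67, -0.74, 0.1], [0.28, -0.12, 0.95]] @ diag([0.8874474214171724, 0.8544200295211976, 0.0018674509383701334]) @ [[-0.69, -0.67, 0.28], [0.66, -0.74, -0.12], [-0.29, -0.1, -0.95]]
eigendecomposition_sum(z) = [[-0.00,  -0.0,  -0.00], [-0.00,  -0.00,  -0.0], [-0.0,  -0.0,  -0.00]] + [[0.42,0.41,-0.17], [0.41,0.39,-0.17], [-0.17,-0.17,0.07]] + [[0.38, -0.42, -0.07], [-0.42, 0.47, 0.08], [-0.07, 0.08, 0.01]]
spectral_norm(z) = 0.89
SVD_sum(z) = [[0.42, 0.41, -0.17], [0.41, 0.39, -0.17], [-0.17, -0.17, 0.07]] + [[0.38,-0.42,-0.07], [-0.42,0.47,0.08], [-0.07,0.08,0.01]] + [[-0.00, -0.00, -0.00], [-0.0, -0.00, -0.00], [-0.0, -0.00, -0.00]]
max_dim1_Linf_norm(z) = 0.86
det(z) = -0.00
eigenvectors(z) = [[0.29, 0.69, 0.66], [0.1, 0.67, -0.74], [0.95, -0.28, -0.12]]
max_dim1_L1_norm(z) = 1.05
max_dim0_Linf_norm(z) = 0.86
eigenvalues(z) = [-0.0, 0.89, 0.85]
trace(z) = 1.74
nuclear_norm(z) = 1.74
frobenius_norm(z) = 1.23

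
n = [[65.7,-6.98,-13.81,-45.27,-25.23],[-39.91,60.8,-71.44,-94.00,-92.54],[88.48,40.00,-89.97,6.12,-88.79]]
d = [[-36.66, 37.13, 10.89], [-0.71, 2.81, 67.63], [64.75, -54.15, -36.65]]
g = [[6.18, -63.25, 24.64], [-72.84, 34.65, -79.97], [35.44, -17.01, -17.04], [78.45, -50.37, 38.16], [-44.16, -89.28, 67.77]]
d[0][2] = 10.89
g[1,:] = [-72.84, 34.65, -79.97]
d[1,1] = 2.81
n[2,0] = 88.48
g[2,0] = 35.44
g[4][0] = -44.16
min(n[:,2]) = -89.97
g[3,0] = 78.45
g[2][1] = -17.01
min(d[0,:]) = -36.66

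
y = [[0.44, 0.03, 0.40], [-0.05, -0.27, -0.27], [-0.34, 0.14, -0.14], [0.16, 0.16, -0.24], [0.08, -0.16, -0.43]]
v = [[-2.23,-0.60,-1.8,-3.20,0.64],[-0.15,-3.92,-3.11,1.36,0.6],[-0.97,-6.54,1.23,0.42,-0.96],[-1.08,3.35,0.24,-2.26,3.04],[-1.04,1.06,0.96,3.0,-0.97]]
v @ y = [[-0.8, -0.77, 0.01], [1.45, 0.74, 0.85], [-0.53, 2.13, 1.52], [-0.84, -1.75, -2.13], [-0.43, 0.45, -1.14]]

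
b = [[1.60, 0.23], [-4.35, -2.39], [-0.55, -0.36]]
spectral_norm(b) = 5.23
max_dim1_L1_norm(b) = 6.74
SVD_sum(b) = [[1.36,0.7],[-4.42,-2.25],[-0.58,-0.30]] + [[0.24, -0.47],[0.07, -0.14],[0.03, -0.06]]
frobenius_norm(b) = 5.26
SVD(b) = [[-0.29, -0.95],[0.95, -0.28],[0.12, -0.13]] @ diag([5.232468767197539, 0.548516727458929]) @ [[-0.89, -0.45], [-0.45, 0.89]]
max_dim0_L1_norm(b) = 6.5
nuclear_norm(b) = 5.78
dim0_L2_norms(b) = [4.67, 2.43]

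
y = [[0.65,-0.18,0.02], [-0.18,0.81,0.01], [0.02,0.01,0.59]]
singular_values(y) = [0.93, 0.6, 0.53]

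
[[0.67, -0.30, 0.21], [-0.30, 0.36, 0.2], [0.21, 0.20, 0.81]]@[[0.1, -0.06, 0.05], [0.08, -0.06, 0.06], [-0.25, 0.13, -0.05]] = [[-0.01, 0.01, 0.01], [-0.05, 0.02, -0.0], [-0.17, 0.08, -0.02]]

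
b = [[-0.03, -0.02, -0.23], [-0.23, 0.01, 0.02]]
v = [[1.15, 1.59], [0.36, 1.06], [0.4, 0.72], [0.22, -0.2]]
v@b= [[-0.40, -0.01, -0.23],[-0.25, 0.00, -0.06],[-0.18, -0.00, -0.08],[0.04, -0.01, -0.05]]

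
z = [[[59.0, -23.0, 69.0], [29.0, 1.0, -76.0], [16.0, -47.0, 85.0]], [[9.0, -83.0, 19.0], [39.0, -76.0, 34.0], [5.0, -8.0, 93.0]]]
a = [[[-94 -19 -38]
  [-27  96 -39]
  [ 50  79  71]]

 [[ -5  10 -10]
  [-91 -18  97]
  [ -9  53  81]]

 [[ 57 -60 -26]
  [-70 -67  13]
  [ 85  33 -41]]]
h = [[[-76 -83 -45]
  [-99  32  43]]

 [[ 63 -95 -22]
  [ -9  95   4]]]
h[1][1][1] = 95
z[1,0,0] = 9.0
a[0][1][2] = -39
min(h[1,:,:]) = -95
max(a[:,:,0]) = 85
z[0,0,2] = 69.0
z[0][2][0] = 16.0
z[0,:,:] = [[59.0, -23.0, 69.0], [29.0, 1.0, -76.0], [16.0, -47.0, 85.0]]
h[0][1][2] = 43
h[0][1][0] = -99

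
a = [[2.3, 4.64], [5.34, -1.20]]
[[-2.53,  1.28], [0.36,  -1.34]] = a@[[-0.05, -0.17], [-0.52, 0.36]]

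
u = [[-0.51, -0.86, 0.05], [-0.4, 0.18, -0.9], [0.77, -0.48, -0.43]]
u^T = [[-0.51, -0.4, 0.77], [-0.86, 0.18, -0.48], [0.05, -0.9, -0.43]]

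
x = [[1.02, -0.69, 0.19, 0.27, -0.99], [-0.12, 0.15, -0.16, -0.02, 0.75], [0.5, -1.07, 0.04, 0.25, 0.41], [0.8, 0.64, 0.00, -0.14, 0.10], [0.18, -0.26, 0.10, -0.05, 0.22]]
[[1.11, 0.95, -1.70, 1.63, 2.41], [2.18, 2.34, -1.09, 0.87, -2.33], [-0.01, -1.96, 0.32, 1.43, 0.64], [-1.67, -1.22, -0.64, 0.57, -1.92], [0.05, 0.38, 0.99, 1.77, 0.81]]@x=[[1.91, 1.61, 0.23, -0.49, -0.39],[1.67, 1.18, -0.24, 0.26, -1.28],[1.64, 0.12, 0.39, -0.12, -1.05],[-1.77, 2.52, -0.34, -0.57, 0.11],[2.06, -0.11, 0.07, -0.03, 1.00]]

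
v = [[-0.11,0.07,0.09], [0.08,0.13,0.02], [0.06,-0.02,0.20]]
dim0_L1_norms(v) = [0.25, 0.22, 0.31]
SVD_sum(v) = [[0.01, 0.02, 0.08], [0.01, 0.01, 0.05], [0.03, 0.04, 0.19]] + [[-0.04,  -0.04,  0.01], [0.10,  0.09,  -0.03], [-0.01,  -0.01,  0.0]] + [[-0.08, 0.09, -0.01], [-0.03, 0.03, -0.0], [0.04, -0.05, 0.00]]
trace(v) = 0.22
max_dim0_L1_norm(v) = 0.31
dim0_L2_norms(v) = [0.15, 0.15, 0.22]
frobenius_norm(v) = 0.30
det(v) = -0.00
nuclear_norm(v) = 0.52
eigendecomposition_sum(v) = [[-0.13, 0.04, 0.03], [0.04, -0.01, -0.01], [0.02, -0.01, -0.01]] + [[0.01, 0.04, -0.03], [0.02, 0.15, -0.11], [0.00, 0.01, -0.01]] + [[0.01, -0.01, 0.09], [0.02, -0.01, 0.14], [0.03, -0.02, 0.21]]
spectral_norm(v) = 0.22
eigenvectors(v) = [[0.95, -0.27, 0.33], [-0.26, -0.96, 0.52], [-0.18, -0.06, 0.79]]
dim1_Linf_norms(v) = [0.11, 0.13, 0.2]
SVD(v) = [[0.38, -0.39, -0.84], [0.24, 0.92, -0.32], [0.89, -0.08, 0.44]] @ diag([0.22345535182132203, 0.149178369214677, 0.14357409202519333]) @ [[0.14, 0.18, 0.97],[0.75, 0.62, -0.22],[0.65, -0.76, 0.05]]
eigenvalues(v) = [-0.15, 0.15, 0.21]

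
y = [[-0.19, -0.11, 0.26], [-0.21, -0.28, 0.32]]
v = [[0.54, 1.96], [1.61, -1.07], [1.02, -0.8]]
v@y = [[-0.51, -0.61, 0.77], [-0.08, 0.12, 0.08], [-0.03, 0.11, 0.01]]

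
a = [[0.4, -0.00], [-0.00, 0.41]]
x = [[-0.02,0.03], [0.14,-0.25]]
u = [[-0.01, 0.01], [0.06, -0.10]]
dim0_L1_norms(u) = [0.07, 0.11]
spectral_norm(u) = 0.12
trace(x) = -0.27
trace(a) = 0.81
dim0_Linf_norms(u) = [0.06, 0.1]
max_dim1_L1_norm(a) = 0.41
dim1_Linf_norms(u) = [0.01, 0.1]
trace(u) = -0.11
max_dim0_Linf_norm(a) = 0.41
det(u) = 0.00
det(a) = 0.16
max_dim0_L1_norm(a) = 0.41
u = x @ a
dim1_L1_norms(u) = [0.02, 0.16]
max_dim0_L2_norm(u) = 0.1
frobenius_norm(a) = 0.57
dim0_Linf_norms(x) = [0.14, 0.25]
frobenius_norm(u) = 0.12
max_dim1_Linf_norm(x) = 0.25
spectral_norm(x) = 0.29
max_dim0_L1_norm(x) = 0.28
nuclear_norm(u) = 0.12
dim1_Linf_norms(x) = [0.03, 0.25]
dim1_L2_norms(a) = [0.4, 0.41]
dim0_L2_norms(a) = [0.4, 0.41]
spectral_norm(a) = 0.41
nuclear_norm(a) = 0.81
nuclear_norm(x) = 0.29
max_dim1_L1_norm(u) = 0.16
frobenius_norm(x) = 0.29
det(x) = 0.00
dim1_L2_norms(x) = [0.04, 0.29]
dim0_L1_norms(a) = [0.4, 0.41]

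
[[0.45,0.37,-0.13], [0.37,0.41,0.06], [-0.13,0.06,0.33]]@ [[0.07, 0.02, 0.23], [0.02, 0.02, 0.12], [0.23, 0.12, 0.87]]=[[0.01, 0.0, 0.03], [0.05, 0.02, 0.19], [0.07, 0.04, 0.26]]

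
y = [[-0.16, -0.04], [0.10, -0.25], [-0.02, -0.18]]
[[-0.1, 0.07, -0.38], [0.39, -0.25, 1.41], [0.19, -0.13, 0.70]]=y @ [[0.94, -0.61, 3.42], [-1.17, 0.77, -4.28]]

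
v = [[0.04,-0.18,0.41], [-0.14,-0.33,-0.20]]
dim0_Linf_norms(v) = [0.14, 0.33, 0.41]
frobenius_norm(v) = 0.61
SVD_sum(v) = [[0.09,0.01,0.4], [-0.05,-0.00,-0.22]] + [[-0.05, -0.19, 0.01], [-0.09, -0.33, 0.02]]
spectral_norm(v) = 0.47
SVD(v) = [[-0.87, 0.49], [0.49, 0.87]] @ diag([0.46703853211465957, 0.3904804854537344]) @ [[-0.22, -0.01, -0.97],[-0.26, -0.96, 0.07]]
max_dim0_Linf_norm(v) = 0.41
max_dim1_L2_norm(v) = 0.45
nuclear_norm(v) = 0.86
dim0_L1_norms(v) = [0.18, 0.51, 0.61]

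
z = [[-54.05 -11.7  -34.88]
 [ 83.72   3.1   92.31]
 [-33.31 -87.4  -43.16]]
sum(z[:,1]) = -96.0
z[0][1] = -11.7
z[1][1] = 3.1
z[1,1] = 3.1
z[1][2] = 92.31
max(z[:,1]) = 3.1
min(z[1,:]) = 3.1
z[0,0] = -54.05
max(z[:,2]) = 92.31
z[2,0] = -33.31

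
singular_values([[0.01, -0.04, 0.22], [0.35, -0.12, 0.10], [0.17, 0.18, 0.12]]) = [0.43, 0.23, 0.2]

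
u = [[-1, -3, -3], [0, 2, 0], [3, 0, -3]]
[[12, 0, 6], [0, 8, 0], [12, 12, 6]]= u @ [[0, 0, 0], [0, 4, 0], [-4, -4, -2]]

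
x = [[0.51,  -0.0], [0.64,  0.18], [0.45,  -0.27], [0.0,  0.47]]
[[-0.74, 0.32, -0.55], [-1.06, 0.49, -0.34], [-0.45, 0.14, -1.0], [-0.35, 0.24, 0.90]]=x @ [[-1.45, 0.62, -1.07],[-0.75, 0.51, 1.91]]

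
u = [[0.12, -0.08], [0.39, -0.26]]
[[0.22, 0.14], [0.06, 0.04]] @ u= [[0.08, -0.05], [0.02, -0.02]]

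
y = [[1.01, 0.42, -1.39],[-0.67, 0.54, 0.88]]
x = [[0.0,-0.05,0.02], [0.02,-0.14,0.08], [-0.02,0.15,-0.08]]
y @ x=[[0.04,-0.32,0.16], [-0.01,0.09,-0.04]]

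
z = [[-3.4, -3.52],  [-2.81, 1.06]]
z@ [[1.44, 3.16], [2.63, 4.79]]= [[-14.15,-27.60], [-1.26,-3.80]]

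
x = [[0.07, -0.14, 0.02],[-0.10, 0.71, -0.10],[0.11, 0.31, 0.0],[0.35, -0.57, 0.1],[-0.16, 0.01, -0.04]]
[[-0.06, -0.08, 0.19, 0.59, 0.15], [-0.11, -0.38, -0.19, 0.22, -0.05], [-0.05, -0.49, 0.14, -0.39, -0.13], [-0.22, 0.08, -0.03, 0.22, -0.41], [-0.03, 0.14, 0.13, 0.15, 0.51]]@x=[[0.21, -0.32, 0.06], [0.09, -0.44, 0.06], [-0.05, -0.08, 0.01], [0.12, -0.05, 0.03], [-0.03, 0.06, -0.02]]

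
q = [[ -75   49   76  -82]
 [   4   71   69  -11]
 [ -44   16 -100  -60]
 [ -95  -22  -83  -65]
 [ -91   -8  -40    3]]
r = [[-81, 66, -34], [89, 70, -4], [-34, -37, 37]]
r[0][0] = -81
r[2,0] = -34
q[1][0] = 4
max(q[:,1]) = 71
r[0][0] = -81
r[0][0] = -81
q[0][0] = -75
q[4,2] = -40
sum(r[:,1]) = 99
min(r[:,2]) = -34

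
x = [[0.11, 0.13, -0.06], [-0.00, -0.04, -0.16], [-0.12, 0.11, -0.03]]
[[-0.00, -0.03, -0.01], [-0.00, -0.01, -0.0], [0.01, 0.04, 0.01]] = x@[[-0.04,-0.3,-0.08],[0.01,0.05,0.01],[0.00,0.03,0.01]]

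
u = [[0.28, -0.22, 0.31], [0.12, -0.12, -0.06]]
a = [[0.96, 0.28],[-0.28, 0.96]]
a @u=[[0.30, -0.24, 0.28], [0.04, -0.05, -0.14]]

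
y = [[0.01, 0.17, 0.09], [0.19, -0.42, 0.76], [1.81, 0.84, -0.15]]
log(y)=[[(-0.87+2.31j), (0.03-0.34j), 0.15-0.34j], [(1.58-2.2j), (-0.14+2.23j), (-0.41-0.9j)], [(0.1-3.42j), (-0.11-1.41j), -0.14+1.74j]]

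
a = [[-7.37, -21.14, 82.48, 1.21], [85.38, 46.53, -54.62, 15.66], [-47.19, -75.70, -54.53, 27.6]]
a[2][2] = -54.53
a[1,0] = 85.38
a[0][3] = 1.21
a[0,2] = 82.48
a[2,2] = -54.53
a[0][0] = -7.37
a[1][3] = 15.66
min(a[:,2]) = -54.62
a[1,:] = [85.38, 46.53, -54.62, 15.66]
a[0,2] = 82.48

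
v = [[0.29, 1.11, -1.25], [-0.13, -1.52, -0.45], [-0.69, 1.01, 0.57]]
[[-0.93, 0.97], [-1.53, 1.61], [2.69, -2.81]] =v @ [[-1.77, 1.85], [0.84, -0.88], [1.08, -1.13]]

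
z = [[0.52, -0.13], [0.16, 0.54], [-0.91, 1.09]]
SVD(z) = [[-0.28,  -0.56], [0.21,  -0.83], [0.94,  0.01]] @ diag([1.5169422142784192, 0.5653196604931471]) @ [[-0.64, 0.77],[-0.77, -0.64]]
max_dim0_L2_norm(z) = 1.22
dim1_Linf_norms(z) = [0.52, 0.54, 1.09]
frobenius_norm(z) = 1.62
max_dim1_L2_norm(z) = 1.42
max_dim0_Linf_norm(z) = 1.09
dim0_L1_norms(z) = [1.59, 1.76]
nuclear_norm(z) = 2.08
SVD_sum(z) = [[0.27, -0.33],[-0.2, 0.24],[-0.9, 1.09]] + [[0.25, 0.20],[0.36, 0.30],[-0.01, -0.00]]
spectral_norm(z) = 1.52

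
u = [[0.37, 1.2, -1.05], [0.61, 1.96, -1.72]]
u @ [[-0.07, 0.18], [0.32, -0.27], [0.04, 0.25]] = [[0.32, -0.52], [0.52, -0.85]]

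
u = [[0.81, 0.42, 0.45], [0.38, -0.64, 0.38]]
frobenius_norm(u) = 1.32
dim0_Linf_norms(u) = [0.81, 0.64, 0.45]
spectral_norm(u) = 1.07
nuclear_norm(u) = 1.84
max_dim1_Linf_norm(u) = 0.81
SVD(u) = [[-0.90, -0.43], [-0.43, 0.9]] @ diag([1.065747966662509, 0.7730338100980629]) @ [[-0.84, -0.10, -0.53], [-0.01, -0.98, 0.19]]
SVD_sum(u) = [[0.81, 0.09, 0.51], [0.39, 0.04, 0.25]] + [[0.00, 0.33, -0.06],[-0.01, -0.68, 0.13]]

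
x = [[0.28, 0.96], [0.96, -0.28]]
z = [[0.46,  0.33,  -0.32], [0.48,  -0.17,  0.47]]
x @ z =[[0.59, -0.07, 0.36], [0.31, 0.36, -0.44]]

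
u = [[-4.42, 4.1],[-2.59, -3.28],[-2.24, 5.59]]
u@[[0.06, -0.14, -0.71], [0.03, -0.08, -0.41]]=[[-0.14, 0.29, 1.46], [-0.25, 0.62, 3.18], [0.03, -0.13, -0.70]]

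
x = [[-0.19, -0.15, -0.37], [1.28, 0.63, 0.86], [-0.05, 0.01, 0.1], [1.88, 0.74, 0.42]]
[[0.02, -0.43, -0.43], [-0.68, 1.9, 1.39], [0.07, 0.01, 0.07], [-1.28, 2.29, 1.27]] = x @ [[-0.35, 0.89, 0.3], [-1.18, 0.57, 0.49], [0.6, 0.47, 0.81]]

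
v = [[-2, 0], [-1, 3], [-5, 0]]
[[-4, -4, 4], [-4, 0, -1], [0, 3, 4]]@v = [[-8, -12], [13, 0], [-23, 9]]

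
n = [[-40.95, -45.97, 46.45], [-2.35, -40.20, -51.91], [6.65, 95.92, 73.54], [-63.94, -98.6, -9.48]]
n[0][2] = 46.45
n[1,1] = -40.2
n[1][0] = -2.35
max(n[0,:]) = 46.45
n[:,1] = [-45.97, -40.2, 95.92, -98.6]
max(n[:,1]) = 95.92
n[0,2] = 46.45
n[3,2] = -9.48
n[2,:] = [6.65, 95.92, 73.54]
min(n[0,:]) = -45.97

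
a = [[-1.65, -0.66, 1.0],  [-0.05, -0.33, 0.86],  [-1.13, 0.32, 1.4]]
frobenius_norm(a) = 2.89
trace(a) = -0.58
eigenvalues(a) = [(1.31+0j), (-0.95+0.43j), (-0.95-0.43j)]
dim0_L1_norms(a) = [2.83, 1.31, 3.26]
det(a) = 1.42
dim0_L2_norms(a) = [2.0, 0.8, 1.92]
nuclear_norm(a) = 4.16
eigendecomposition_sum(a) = [[-0.10+0.00j, 0.09+0.00j, (0.27+0j)],  [(-0.24+0j), (0.22+0j), 0.62+0.00j],  [(-0.46+0j), (0.42+0j), 1.20+0.00j]] + [[-0.77-0.34j, (-0.38-0.92j), (0.37+0.55j)], [(0.09+0.44j), (-0.27+0.45j), (0.12-0.33j)], [-0.33-0.29j, -0.05-0.51j, 0.10+0.33j]] + [[(-0.77+0.34j), (-0.38+0.92j), 0.37-0.55j], [(0.09-0.44j), (-0.27-0.45j), 0.12+0.33j], [(-0.33+0.29j), -0.05+0.51j, (0.1-0.33j)]]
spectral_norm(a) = 2.69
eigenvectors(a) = [[(0.19+0j),0.80+0.00j,(0.8-0j)], [(0.45+0j),-0.25-0.34j,-0.25+0.34j], [0.87+0.00j,(0.4+0.12j),0.40-0.12j]]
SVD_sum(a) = [[-1.41, -0.26, 1.33], [-0.48, -0.09, 0.45], [-1.24, -0.23, 1.18]] + [[-0.26, -0.37, -0.35],  [0.13, 0.19, 0.17],  [0.25, 0.35, 0.33]] + [[0.02, -0.03, 0.01],[0.3, -0.43, 0.23],[-0.14, 0.2, -0.11]]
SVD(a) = [[-0.73, 0.68, -0.06], [-0.25, -0.34, -0.91], [-0.64, -0.65, 0.42]] @ diag([2.6919781604113875, 0.8403067749887719, 0.6289182043605438]) @ [[0.72, 0.13, -0.68], [-0.46, -0.65, -0.61], [-0.52, 0.75, -0.41]]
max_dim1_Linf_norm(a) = 1.65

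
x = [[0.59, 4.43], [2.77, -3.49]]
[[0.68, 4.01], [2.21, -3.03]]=x @ [[0.85,0.04], [0.04,0.9]]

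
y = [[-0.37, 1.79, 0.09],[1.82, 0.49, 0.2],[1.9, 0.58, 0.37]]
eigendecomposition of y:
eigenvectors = [[-0.45, -0.70, -0.09], [-0.58, 0.52, -0.08], [-0.68, 0.48, 0.99]]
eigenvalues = [2.11, -1.77, 0.14]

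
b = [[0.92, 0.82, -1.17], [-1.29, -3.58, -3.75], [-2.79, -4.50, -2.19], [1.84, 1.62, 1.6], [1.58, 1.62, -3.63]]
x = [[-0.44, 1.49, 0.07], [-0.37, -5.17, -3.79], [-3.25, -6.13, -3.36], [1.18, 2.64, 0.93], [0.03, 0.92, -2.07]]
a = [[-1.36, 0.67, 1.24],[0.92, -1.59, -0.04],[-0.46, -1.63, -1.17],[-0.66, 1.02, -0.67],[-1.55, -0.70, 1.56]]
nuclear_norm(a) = 7.25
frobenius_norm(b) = 9.55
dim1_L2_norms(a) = [1.96, 1.84, 2.06, 1.39, 2.31]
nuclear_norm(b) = 13.96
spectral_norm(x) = 10.34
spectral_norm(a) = 3.14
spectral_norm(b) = 8.17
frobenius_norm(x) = 10.84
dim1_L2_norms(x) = [1.56, 6.42, 7.71, 3.04, 2.27]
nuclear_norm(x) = 14.87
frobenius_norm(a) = 4.32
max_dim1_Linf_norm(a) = 1.63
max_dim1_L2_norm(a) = 2.31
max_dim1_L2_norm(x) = 7.71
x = a + b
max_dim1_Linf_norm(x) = 6.13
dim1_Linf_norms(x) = [1.49, 5.17, 6.13, 2.64, 2.07]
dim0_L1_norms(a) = [4.95, 5.61, 4.68]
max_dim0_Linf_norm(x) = 6.13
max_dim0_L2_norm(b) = 6.24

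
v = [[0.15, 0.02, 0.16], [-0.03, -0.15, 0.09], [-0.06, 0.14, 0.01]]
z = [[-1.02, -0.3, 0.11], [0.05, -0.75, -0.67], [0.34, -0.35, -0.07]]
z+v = [[-0.87, -0.28, 0.27], [0.02, -0.9, -0.58], [0.28, -0.21, -0.06]]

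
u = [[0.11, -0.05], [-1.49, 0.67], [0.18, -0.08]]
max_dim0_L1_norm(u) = 1.78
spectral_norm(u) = 1.65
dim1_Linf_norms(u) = [0.11, 1.49, 0.18]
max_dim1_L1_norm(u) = 2.16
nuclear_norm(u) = 1.65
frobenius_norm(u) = 1.65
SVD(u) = [[-0.07, -0.5], [0.99, 0.07], [-0.12, 0.86]] @ diag([1.6499694028275391, 0.0009847501887868867]) @ [[-0.91, 0.41], [0.41, 0.91]]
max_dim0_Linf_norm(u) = 1.49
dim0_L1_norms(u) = [1.78, 0.8]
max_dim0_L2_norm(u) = 1.5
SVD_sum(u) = [[0.11,-0.05], [-1.49,0.67], [0.18,-0.08]] + [[-0.00, -0.0], [0.0, 0.00], [0.00, 0.00]]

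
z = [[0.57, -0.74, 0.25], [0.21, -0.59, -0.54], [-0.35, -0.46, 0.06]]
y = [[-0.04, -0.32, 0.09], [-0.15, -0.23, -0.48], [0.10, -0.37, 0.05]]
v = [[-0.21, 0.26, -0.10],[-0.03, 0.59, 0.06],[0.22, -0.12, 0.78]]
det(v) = -0.08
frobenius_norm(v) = 1.07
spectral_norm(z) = 1.14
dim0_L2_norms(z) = [0.7, 1.05, 0.6]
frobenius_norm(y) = 0.75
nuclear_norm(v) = 1.63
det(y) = 0.03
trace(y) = -0.22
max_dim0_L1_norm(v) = 0.97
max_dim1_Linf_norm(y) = 0.48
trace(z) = 0.04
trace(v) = 1.16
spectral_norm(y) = 0.59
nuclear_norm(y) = 1.15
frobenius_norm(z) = 1.40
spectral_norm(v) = 0.85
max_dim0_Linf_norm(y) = 0.48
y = z @ v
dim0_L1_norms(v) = [0.46, 0.97, 0.94]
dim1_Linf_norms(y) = [0.32, 0.48, 0.37]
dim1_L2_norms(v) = [0.35, 0.59, 0.82]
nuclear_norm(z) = 2.28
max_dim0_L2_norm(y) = 0.54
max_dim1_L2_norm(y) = 0.55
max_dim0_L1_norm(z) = 1.79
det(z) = -0.37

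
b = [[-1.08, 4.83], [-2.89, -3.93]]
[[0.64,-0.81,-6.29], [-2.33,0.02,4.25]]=b@[[0.48, 0.17, 0.23], [0.24, -0.13, -1.25]]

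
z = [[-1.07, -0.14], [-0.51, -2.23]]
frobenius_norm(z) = 2.53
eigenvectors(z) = [[0.92, 0.11], [-0.39, 0.99]]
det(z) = 2.31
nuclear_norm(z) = 3.32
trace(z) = -3.30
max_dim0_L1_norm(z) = 2.37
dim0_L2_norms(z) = [1.19, 2.23]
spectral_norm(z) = 2.33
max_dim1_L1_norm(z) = 2.74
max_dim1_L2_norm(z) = 2.29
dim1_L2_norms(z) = [1.08, 2.29]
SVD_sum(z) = [[-0.14, -0.44], [-0.7, -2.17]] + [[-0.93, 0.3], [0.19, -0.06]]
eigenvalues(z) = [-1.01, -2.29]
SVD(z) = [[0.20,0.98], [0.98,-0.2]] @ diag([2.3251884278976114, 0.9954892137893983]) @ [[-0.31, -0.95], [-0.95, 0.31]]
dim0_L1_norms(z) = [1.58, 2.37]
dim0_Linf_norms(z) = [1.07, 2.23]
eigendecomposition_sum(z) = [[-0.97, 0.11], [0.4, -0.05]] + [[-0.10,-0.25], [-0.91,-2.18]]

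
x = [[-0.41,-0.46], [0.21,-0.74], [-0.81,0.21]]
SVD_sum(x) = [[-0.03, 0.02], [0.49, -0.39], [-0.60, 0.47]] + [[-0.38, -0.48],[-0.28, -0.35],[-0.21, -0.26]]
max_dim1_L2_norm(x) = 0.84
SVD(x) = [[-0.04, -0.74], [0.63, -0.54], [-0.77, -0.4]] @ diag([0.9881826088483557, 0.8337236541982346]) @ [[0.78, -0.62], [0.62, 0.78]]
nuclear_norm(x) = 1.82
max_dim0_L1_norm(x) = 1.43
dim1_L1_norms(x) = [0.87, 0.95, 1.02]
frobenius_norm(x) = 1.29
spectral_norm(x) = 0.99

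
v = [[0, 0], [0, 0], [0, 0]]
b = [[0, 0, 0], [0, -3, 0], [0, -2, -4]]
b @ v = [[0, 0], [0, 0], [0, 0]]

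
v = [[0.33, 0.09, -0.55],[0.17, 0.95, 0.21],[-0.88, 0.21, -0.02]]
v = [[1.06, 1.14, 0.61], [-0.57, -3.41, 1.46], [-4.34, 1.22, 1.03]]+[[-0.73, -1.05, -1.16], [0.74, 4.36, -1.25], [3.46, -1.01, -1.05]]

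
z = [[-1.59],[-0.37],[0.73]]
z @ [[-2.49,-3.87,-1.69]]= [[3.96, 6.15, 2.69], [0.92, 1.43, 0.63], [-1.82, -2.83, -1.23]]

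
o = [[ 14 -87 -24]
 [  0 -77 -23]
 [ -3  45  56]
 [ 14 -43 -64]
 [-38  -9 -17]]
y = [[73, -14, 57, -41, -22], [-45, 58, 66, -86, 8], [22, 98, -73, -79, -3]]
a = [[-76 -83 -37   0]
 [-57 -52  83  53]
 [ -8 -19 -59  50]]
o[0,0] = 14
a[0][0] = -76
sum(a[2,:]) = -36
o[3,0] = 14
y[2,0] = 22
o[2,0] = -3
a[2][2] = -59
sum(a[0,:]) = -196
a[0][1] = -83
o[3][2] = -64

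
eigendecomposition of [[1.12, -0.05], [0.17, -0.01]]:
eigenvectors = [[0.99, 0.04], [0.15, 1.0]]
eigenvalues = [1.11, -0.0]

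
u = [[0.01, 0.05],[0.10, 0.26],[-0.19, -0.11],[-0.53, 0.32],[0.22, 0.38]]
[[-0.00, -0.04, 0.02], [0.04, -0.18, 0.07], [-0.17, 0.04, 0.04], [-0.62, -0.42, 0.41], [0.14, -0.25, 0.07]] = u@ [[1.03, 0.29, -0.49], [-0.24, -0.82, 0.46]]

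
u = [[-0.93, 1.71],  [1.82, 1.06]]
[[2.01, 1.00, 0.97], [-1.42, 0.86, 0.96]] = u@[[-1.11, 0.10, 0.15],[0.57, 0.64, 0.65]]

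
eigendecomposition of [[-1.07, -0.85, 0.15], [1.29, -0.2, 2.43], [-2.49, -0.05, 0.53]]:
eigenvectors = [[(-0.03-0.42j), (-0.03+0.42j), (-0.23+0j)], [(-0.79+0j), -0.79-0.00j, (0.76+0j)], [(0.29-0.34j), (0.29+0.34j), (0.61+0j)]]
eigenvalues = [(-1.06+1.71j), (-1.06-1.71j), (1.38+0j)]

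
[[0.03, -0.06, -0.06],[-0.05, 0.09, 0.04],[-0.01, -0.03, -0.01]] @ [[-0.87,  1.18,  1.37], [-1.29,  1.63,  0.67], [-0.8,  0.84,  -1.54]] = [[0.10, -0.11, 0.09], [-0.10, 0.12, -0.07], [0.06, -0.07, -0.02]]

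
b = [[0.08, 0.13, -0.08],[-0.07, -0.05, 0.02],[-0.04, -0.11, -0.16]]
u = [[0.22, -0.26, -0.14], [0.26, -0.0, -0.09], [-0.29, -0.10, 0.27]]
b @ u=[[0.07, -0.01, -0.04],[-0.03, 0.02, 0.02],[0.01, 0.03, -0.03]]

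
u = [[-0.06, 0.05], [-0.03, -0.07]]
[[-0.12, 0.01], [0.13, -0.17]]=u @ [[0.28, 1.39], [-1.97, 1.81]]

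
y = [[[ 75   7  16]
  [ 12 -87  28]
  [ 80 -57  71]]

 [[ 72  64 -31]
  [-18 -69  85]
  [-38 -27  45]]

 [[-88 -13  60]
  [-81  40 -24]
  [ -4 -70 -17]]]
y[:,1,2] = [28, 85, -24]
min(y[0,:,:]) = -87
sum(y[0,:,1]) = -137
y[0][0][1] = 7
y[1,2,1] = -27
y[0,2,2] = 71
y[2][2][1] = -70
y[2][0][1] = -13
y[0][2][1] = -57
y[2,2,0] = -4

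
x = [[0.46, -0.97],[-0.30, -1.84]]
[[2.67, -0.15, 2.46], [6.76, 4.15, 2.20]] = x @ [[-1.45, -3.79, 2.11],[-3.44, -1.64, -1.54]]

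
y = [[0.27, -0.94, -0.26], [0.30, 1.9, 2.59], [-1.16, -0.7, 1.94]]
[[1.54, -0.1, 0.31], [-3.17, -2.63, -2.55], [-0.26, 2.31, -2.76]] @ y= [[0.03, -1.85, -0.06],[1.31, -0.23, -10.93],[3.82, 6.57, 0.70]]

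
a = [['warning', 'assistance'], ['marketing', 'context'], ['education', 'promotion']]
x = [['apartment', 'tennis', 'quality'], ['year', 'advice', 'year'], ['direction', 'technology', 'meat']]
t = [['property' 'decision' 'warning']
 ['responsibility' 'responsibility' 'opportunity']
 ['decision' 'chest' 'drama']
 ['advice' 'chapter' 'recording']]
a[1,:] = ['marketing', 'context']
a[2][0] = 'education'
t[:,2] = ['warning', 'opportunity', 'drama', 'recording']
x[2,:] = ['direction', 'technology', 'meat']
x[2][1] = 'technology'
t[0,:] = ['property', 'decision', 'warning']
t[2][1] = 'chest'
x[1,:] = ['year', 'advice', 'year']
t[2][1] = 'chest'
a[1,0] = 'marketing'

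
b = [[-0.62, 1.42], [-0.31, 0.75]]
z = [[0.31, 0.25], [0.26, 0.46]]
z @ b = [[-0.27, 0.63], [-0.30, 0.71]]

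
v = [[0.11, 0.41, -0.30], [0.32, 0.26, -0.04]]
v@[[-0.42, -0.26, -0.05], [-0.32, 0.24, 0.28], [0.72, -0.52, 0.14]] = [[-0.39, 0.23, 0.07], [-0.25, -0.00, 0.05]]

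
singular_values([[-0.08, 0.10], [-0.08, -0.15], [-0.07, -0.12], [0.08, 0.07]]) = [0.25, 0.12]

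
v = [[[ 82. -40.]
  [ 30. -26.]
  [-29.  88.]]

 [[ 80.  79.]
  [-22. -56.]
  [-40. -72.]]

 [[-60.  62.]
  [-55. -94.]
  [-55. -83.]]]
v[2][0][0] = -60.0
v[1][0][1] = 79.0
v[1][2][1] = -72.0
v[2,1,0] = -55.0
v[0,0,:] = [82.0, -40.0]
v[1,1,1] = -56.0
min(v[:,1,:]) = -94.0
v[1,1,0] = -22.0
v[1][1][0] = -22.0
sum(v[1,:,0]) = 18.0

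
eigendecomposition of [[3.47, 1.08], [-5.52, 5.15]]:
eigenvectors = [[(-0.14+0.38j),(-0.14-0.38j)], [-0.91+0.00j,-0.91-0.00j]]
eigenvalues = [(4.31+2.29j), (4.31-2.29j)]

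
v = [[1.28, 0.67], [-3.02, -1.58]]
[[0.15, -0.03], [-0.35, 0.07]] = v@[[0.13,-0.03], [-0.03,0.01]]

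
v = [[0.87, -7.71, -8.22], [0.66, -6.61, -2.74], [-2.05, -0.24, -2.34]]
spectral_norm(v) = 13.24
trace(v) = -8.08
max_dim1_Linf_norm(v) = 8.22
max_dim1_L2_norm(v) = 11.3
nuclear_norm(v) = 18.18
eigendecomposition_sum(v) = [[2.08, -1.64, -2.46], [0.39, -0.31, -0.47], [-0.85, 0.67, 1.01]] + [[-0.56, 1.39, -0.71], [0.67, -1.68, 0.86], [-0.92, 2.29, -1.17]] + [[-0.65,  -7.45,  -5.05],[-0.4,  -4.62,  -3.13],[-0.28,  -3.21,  -2.17]]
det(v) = 70.36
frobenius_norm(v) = 13.75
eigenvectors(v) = [[-0.91, -0.44, 0.80], [-0.17, 0.53, 0.49], [0.37, -0.73, 0.34]]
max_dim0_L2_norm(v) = 10.16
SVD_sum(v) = [[0.71, -8.47, -7.36], [0.43, -5.13, -4.46], [0.10, -1.19, -1.04]] + [[-0.46, 0.49, -0.61], [1.04, -1.13, 1.4], [-1.24, 1.34, -1.67]] + [[0.62, 0.27, -0.25],[-0.81, -0.35, 0.32],[-0.91, -0.39, 0.36]]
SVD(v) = [[0.85, -0.27, -0.45], [0.51, 0.62, 0.59], [0.12, -0.74, 0.66]] @ diag([13.242899654563482, 3.3554473638582523, 1.5833451068984288]) @ [[0.06, -0.75, -0.65], [0.5, -0.54, 0.67], [-0.86, -0.37, 0.34]]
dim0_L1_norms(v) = [3.58, 14.56, 13.3]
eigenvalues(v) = [2.77, -3.41, -7.45]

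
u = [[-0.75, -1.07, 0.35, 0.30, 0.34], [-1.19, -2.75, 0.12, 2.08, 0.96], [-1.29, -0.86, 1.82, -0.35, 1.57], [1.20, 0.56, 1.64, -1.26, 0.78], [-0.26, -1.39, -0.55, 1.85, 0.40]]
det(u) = 0.028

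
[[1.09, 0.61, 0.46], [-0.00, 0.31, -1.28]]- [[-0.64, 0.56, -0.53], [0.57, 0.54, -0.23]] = [[1.73,0.05,0.99], [-0.57,-0.23,-1.05]]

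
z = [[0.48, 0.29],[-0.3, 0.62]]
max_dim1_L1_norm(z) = 0.92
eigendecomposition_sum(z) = [[0.24+0.21j, (0.14-0.28j)], [(-0.15+0.29j), (0.31+0.08j)]] + [[0.24-0.21j, 0.14+0.28j], [(-0.15-0.29j), 0.31-0.08j]]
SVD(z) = [[0.21, 0.98],  [0.98, -0.21]] @ diag([0.6942977238442686, 0.5539410353680866]) @ [[-0.28, 0.96], [0.96, 0.28]]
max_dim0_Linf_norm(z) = 0.62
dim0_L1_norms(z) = [0.78, 0.91]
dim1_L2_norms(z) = [0.56, 0.69]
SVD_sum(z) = [[-0.04,  0.14], [-0.19,  0.65]] + [[0.52, 0.15], [-0.11, -0.03]]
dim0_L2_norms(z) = [0.57, 0.68]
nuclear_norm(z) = 1.25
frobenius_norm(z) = 0.89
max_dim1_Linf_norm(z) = 0.62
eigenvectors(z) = [[-0.17+0.68j,  (-0.17-0.68j)], [(-0.71+0j),  -0.71-0.00j]]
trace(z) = 1.10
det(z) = 0.38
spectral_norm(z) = 0.69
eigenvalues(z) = [(0.55+0.29j), (0.55-0.29j)]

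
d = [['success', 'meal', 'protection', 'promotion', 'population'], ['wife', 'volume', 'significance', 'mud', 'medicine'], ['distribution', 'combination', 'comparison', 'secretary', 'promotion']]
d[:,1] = ['meal', 'volume', 'combination']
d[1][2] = 'significance'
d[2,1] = 'combination'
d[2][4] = 'promotion'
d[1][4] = 'medicine'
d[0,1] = 'meal'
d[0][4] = 'population'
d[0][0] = 'success'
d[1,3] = 'mud'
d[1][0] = 'wife'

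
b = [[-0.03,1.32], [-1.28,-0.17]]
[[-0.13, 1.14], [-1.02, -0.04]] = b @ [[0.81, -0.08],  [-0.08, 0.86]]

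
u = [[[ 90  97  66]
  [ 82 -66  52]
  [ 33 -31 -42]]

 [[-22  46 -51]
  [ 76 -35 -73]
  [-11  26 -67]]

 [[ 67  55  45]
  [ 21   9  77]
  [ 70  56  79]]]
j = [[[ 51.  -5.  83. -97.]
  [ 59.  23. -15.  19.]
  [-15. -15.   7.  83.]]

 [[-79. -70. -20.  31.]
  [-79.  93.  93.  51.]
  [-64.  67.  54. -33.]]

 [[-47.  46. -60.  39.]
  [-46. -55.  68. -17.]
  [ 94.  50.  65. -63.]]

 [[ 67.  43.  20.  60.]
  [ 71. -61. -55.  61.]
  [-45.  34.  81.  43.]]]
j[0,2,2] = 7.0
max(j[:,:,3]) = 83.0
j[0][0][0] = 51.0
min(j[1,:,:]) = -79.0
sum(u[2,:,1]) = 120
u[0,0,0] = 90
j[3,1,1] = -61.0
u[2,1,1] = 9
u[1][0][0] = -22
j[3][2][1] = 34.0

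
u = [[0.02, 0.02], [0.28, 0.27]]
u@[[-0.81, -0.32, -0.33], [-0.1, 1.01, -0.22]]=[[-0.02, 0.01, -0.01], [-0.25, 0.18, -0.15]]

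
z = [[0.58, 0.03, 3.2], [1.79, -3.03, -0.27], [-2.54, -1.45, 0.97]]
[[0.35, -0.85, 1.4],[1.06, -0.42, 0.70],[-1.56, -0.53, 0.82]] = z@ [[0.61, 0.01, 0.00],[0.01, 0.17, -0.27],[0.00, -0.27, 0.44]]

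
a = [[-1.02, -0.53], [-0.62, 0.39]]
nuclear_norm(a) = 1.82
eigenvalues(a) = [-1.22, 0.59]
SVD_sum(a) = [[-1.08, -0.30], [-0.47, -0.13]] + [[0.06, -0.23], [-0.15, 0.52]]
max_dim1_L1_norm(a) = 1.55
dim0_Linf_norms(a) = [1.02, 0.53]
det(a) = -0.73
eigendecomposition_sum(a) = [[-1.09, -0.36], [-0.42, -0.14]] + [[0.07, -0.17], [-0.2, 0.53]]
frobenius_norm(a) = 1.36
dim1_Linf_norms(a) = [1.02, 0.62]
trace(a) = -0.63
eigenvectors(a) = [[-0.93, 0.31], [-0.36, -0.95]]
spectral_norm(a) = 1.23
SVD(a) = [[-0.92, -0.4], [-0.4, 0.92]] @ diag([1.2279507651874977, 0.5915546621196046]) @ [[0.96, 0.27], [-0.27, 0.96]]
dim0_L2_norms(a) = [1.19, 0.66]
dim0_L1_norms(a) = [1.64, 0.92]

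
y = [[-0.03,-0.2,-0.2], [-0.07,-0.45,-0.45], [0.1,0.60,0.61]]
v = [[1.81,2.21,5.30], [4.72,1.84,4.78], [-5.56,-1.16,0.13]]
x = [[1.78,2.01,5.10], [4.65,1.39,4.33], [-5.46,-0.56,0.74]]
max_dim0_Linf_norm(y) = 0.61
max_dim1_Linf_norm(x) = 5.46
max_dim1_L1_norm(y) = 1.31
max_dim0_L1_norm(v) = 12.09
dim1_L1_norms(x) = [8.89, 10.37, 6.76]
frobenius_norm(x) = 10.31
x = v + y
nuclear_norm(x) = 14.50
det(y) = -0.00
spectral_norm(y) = 1.11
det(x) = -22.86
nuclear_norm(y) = 1.12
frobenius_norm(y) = 1.11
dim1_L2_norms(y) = [0.28, 0.64, 0.86]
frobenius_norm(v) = 10.82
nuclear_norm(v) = 14.97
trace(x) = 3.91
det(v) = -24.42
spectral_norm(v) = 9.72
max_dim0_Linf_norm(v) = 5.56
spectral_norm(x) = 9.00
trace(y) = 0.13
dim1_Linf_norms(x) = [5.1, 4.65, 5.46]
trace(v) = 3.78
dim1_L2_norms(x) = [5.76, 6.5, 5.54]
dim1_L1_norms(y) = [0.43, 0.97, 1.31]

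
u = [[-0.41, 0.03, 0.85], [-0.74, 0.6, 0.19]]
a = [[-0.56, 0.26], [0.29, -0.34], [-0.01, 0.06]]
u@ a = [[0.23, -0.07],[0.59, -0.38]]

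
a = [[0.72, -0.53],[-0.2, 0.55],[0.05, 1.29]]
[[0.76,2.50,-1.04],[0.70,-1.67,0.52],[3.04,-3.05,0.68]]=a @ [[2.71, 1.69, -1.02], [2.25, -2.43, 0.57]]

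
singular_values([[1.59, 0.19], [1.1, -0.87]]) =[1.97, 0.81]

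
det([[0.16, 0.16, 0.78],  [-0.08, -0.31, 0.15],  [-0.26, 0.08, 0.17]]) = -0.082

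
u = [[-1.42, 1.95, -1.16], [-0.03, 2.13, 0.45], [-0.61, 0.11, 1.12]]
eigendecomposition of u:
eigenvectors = [[0.98, 0.58, -0.56], [-0.02, 0.55, -0.77], [0.21, -0.59, 0.32]]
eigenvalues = [-1.71, 1.62, 1.92]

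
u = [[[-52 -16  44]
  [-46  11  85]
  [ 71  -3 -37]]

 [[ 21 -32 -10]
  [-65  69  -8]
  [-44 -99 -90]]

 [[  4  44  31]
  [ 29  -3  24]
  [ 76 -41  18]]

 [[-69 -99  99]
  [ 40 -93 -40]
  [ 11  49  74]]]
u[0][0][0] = -52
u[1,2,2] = -90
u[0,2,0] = 71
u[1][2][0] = -44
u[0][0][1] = -16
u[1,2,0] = -44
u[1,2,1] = -99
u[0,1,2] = 85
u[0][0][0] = -52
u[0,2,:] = [71, -3, -37]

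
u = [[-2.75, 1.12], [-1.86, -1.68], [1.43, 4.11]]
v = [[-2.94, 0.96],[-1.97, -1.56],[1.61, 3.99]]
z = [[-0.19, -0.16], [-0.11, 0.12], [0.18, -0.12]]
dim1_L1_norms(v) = [3.9, 3.53, 5.6]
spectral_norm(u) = 4.91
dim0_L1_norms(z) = [0.48, 0.4]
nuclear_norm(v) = 8.11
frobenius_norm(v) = 5.86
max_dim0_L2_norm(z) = 0.28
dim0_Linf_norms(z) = [0.19, 0.16]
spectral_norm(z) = 0.29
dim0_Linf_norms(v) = [2.94, 3.99]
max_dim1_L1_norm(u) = 5.54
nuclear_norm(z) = 0.52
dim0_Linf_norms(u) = [2.75, 4.11]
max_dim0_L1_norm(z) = 0.48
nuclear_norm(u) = 8.06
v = z + u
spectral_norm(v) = 4.92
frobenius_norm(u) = 5.83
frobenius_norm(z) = 0.37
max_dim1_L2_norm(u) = 4.35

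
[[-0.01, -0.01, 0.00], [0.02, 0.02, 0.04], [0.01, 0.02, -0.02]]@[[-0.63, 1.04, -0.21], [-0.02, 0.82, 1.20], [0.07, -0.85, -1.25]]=[[0.01, -0.02, -0.01], [-0.01, 0.0, -0.03], [-0.01, 0.04, 0.05]]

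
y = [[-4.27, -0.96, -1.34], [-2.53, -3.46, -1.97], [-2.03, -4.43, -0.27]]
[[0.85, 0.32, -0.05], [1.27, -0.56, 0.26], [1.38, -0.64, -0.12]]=y@[[-0.13, -0.16, 0.09], [-0.25, 0.21, 0.0], [-0.04, 0.12, -0.25]]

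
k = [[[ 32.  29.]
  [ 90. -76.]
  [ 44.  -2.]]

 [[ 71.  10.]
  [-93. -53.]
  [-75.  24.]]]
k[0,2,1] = -2.0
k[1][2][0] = -75.0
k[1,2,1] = 24.0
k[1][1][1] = -53.0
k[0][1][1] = -76.0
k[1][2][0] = -75.0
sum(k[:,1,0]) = -3.0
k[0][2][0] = 44.0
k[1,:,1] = [10.0, -53.0, 24.0]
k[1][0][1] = 10.0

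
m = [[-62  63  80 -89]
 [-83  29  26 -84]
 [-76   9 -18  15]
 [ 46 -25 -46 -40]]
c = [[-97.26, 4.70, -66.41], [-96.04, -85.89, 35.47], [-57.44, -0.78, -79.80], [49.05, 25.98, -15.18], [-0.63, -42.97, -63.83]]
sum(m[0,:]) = -8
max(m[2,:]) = 15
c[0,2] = -66.41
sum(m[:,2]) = 42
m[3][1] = -25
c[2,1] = -0.78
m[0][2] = 80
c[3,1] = 25.98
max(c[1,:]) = 35.47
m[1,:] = [-83, 29, 26, -84]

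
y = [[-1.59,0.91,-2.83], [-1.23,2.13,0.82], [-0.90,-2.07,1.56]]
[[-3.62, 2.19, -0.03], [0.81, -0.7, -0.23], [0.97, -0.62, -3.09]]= y@[[0.41, -0.19, 1.13], [0.19, -0.16, 0.70], [1.11, -0.72, -0.40]]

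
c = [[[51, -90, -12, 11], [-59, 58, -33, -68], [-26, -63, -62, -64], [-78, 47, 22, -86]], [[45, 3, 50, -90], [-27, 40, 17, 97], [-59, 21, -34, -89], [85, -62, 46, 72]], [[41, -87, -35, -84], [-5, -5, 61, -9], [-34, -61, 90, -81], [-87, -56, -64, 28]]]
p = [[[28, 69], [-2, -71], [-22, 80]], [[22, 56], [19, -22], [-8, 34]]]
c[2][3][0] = -87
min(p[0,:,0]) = -22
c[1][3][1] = -62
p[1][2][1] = 34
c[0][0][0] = 51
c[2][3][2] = -64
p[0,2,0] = -22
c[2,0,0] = 41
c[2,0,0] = 41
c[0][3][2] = 22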